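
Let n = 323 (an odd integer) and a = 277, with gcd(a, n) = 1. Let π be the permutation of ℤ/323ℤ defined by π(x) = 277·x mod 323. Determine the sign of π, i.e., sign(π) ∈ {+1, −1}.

-1

Start at x=87: 87 → 197 → 305 → 182 → 26 → 96 → 106 → … (one orbit).
π_277 has 14 disjoint cycles with lengths [48, 48, 48, 48, 48, 48, 16, 3, 3, 3, 3, 3, 3, 1] on {0,…,322}.
14 cycles on 323: each ℓ→(−1)^(ℓ−1), product (−1)^309 = -1.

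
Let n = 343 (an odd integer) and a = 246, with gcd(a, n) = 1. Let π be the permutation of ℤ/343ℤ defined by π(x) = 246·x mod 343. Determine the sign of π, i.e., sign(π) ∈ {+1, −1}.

Trace 99: π^k(99) = [99, 1, 246, 148, 50, 295, 197] for k=0..6.
π_246 has 91 disjoint cycles with lengths [7, 7, 7, 7, 7, 7, 7, 7, 7, 7, 7, 7, 7, 7, 7, 7, 7, 7, 7, 7, 7, 7, 7, 7, 7, 7, 7, 7, 7, 7, 7, 7, 7, 7, 7, 7, 7, 7, 7, 7, 7, 7, 1, 1, 1, 1, 1, 1, 1, 1, 1, 1, 1, 1, 1, 1, 1, 1, 1, 1, 1, 1, 1, 1, 1, 1, 1, 1, 1, 1, 1, 1, 1, 1, 1, 1, 1, 1, 1, 1, 1, 1, 1, 1, 1, 1, 1, 1, 1, 1, 1] on {0,…,342}.
91 cycles on 343: each ℓ→(−1)^(ℓ−1), product (−1)^252 = +1.

+1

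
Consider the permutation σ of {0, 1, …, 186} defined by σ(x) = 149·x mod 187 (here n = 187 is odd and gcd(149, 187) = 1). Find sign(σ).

-1

Start at x=67: 67 → 72 → 69 → 183 → 152 → 21 → 137 → … (one orbit).
The orbit structure of x ↦ 149x mod 187: 14 orbits of sizes [20, 20, 20, 20, 20, 20, 20, 20, 10, 4, 4, 4, 4, 1].
187 − 14 = 173 transpositions; sign(π) = (−1)^173 = -1.
Zolotarev: (149|187) = -1, matching the cycle-count sign.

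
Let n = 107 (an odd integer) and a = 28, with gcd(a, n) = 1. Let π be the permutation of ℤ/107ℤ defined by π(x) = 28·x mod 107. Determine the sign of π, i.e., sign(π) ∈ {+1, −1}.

Start at x=1: 1 → 28 → 35 → 17 → 48 → 60 → 75 → … (one orbit).
Cycle type of π: 106 + 1; total 2 cycles.
sign(π) = (−1)^{n − #cycles} = (−1)^{107−2} = (−1)^105 = -1.

-1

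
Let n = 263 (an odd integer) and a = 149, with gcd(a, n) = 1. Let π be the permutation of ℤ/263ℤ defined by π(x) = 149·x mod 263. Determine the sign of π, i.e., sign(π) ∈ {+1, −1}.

Orbit of 13 under x↦149x: [13, 96, 102, 207, 72, 208, 221]… (length divides ord_263(149)).
Cycle lengths of π_149 on ℤ/263ℤ: [131, 131, 1]; 3 cycles in total.
With 3 cycles on 263 points, sign = (−1)^{263−3} = +1.
(149|263)_J = +1 (Zolotarev's lemma cross-check).

+1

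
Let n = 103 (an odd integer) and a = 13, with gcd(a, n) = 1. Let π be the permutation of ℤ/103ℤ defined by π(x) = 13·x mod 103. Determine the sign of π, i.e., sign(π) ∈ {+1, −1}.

+1

Start at x=100: 100 → 64 → 8 → 1 → 13 → 66 → 34 → … (one orbit).
The orbit structure of x ↦ 13x mod 103: 7 orbits of sizes [17, 17, 17, 17, 17, 17, 1].
7 cycles on 103: each ℓ→(−1)^(ℓ−1), product (−1)^96 = +1.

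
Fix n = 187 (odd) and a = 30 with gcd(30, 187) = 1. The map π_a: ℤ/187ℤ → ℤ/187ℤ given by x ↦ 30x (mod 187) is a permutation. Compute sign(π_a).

Start at x=103: 103 → 98 → 135 → 123 → 137 → 183 → 67 → … (one orbit).
Cycle lengths of π_30 on ℤ/187ℤ: [20, 20, 20, 20, 20, 20, 20, 20, 10, 4, 4, 4, 4, 1]; 14 cycles in total.
sign(π) = (−1)^{n − #cycles} = (−1)^{187−14} = (−1)^173 = -1.
(30|187)_J = -1 (Zolotarev's lemma cross-check).

-1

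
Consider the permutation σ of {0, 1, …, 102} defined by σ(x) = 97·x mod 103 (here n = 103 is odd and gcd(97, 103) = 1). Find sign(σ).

+1

Orbit of 29 under x↦97x: [29, 32, 14, 19, 92, 66, 16]… (length divides ord_103(97)).
Decompose π into cycles: lengths [51, 51, 1] (3 cycles, including the fixed point 0).
With 3 cycles on 103 points, sign = (−1)^{103−3} = +1.
Via Zolotarev, sign(π_{97}) = (97|103) = +1.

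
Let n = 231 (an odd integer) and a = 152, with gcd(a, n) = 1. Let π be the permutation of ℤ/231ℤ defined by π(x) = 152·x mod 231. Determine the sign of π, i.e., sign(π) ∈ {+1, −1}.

Start at x=64: 64 → 26 → 25 → 104 → 100 → 185 → 169 → … (one orbit).
The orbit structure of x ↦ 152x mod 231: 15 orbits of sizes [30, 30, 30, 30, 30, 30, 10, 10, 6, 6, 6, 5, 5, 2, 1].
15 cycles on 231: each ℓ→(−1)^(ℓ−1), product (−1)^216 = +1.

+1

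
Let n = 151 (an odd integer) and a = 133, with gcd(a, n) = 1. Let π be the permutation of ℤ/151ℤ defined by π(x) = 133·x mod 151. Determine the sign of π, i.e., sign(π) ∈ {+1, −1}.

Trace 97: π^k(97) = [97, 66, 20, 93, 138, 83, 16] for k=0..6.
The orbit structure of x ↦ 133x mod 151: 2 orbits of sizes [150, 1].
151 − 2 = 149 transpositions; sign(π) = (−1)^149 = -1.
The Jacobi symbol (133|151) = -1 (Zolotarev) agrees.

-1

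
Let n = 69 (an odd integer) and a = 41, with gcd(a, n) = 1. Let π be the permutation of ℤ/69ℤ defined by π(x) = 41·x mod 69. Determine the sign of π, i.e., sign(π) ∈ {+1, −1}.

Trace 47: π^k(47) = [47, 64, 2, 13, 50, 49, 8] for k=0..6.
The orbit structure of x ↦ 41x mod 69: 6 orbits of sizes [22, 22, 11, 11, 2, 1].
Σ(ℓ_i−1) = 69−6 = 63; sign = (−1)^63 = -1.

-1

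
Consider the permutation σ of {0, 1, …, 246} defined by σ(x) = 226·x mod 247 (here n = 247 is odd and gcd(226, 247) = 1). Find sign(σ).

Start at x=125: 125 → 92 → 44 → 64 → 138 → 66 → 96 → … (one orbit).
Decompose π into cycles: lengths [36, 36, 36, 36, 36, 36, 9, 9, 4, 4, 4, 1] (12 cycles, including the fixed point 0).
sign(π) = (−1)^{n − #cycles} = (−1)^{247−12} = (−1)^235 = -1.
Check: (226/247) = -1 by Zolotarev.

-1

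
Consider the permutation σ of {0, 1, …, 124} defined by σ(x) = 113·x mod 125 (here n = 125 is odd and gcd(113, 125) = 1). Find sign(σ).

-1

Orbit of 111 under x↦113x: [111, 43, 109, 67, 71, 23, 99]… (length divides ord_125(113)).
4 cycles of lengths [100, 20, 4, 1].
4 cycles on 125: each ℓ→(−1)^(ℓ−1), product (−1)^121 = -1.
Check: (113/125) = -1 by Zolotarev.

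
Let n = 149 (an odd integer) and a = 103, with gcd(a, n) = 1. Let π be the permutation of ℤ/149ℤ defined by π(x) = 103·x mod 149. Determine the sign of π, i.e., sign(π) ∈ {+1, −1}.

Start at x=25: 25 → 42 → 5 → 68 → 1 → 103 → 30 → … (one orbit).
π_103 has 3 disjoint cycles with lengths [74, 74, 1] on {0,…,148}.
With 3 cycles on 149 points, sign = (−1)^{149−3} = +1.

+1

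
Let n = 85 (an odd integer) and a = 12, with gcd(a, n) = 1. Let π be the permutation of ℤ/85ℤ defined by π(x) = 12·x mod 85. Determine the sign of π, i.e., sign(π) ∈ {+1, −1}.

Orbit of 82 under x↦12x: [82, 49, 78, 1, 12, 59, 28]… (length divides ord_85(12)).
Decompose π into cycles: lengths [16, 16, 16, 16, 16, 4, 1] (7 cycles, including the fixed point 0).
n − c = 85 − 7 = 78; sign = (−1)^78 = +1.
Zolotarev: (12|85) = +1, matching the cycle-count sign.

+1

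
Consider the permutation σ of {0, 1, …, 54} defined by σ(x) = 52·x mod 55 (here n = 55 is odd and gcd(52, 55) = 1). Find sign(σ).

Start at x=31: 31 → 17 → 4 → 43 → 36 → 2 → 49 → … (one orbit).
Cycle type of π: 20×2 + 10 + 4 + 1; total 5 cycles.
With 5 cycles on 55 points, sign = (−1)^{55−5} = +1.
Zolotarev: (52|55) = +1, matching the cycle-count sign.

+1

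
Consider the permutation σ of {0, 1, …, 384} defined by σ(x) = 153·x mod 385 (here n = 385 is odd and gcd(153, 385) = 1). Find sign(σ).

Trace 1: π^k(1) = [1, 153, 309, 307] for k=0..3.
Decompose π into cycles: lengths [4, 4, 4, 4, 4, 4, 4, 4, 4, 4, 4, 4, 4, 4, 4, 4, 4, 4, 4, 4, 4, 4, 4, 4, 4, 4, 4, 4, 4, 4, 4, 4, 4, 4, 4, 4, 4, 4, 4, 4, 4, 4, 4, 4, 4, 4, 4, 4, 4, 4, 4, 4, 4, 4, 4, 4, 4, 4, 4, 4, 4, 4, 4, 4, 4, 4, 4, 4, 4, 4, 4, 4, 4, 4, 4, 4, 4, 2, 2, 2, 2, 2, 2, 2, 2, 2, 2, 2, 2, 2, 2, 2, 2, 2, 2, 2, 2, 2, 2, 2, 2, 2, 2, 2, 2, 2, 2, 2, 2, 2, 2, 2, 2, 2, 2, 1] (116 cycles, including the fixed point 0).
Σ(ℓ_i−1) = 385−116 = 269; sign = (−1)^269 = -1.
Zolotarev: (153|385) = -1, matching the cycle-count sign.

-1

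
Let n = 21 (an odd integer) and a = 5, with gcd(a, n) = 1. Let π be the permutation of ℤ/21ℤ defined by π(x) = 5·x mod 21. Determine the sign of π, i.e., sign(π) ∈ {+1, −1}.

+1

Trace 17: π^k(17) = [17, 1, 5, 4, 20, 16] for k=0..5.
π_5 has 5 disjoint cycles with lengths [6, 6, 6, 2, 1] on {0,…,20}.
Σ(ℓ_i−1) = 21−5 = 16; sign = (−1)^16 = +1.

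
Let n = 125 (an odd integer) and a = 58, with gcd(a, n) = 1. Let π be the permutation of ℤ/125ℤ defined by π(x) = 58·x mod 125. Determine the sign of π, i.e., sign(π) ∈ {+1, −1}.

Orbit of 64 under x↦58x: [64, 87, 46, 43, 119, 27, 66]… (length divides ord_125(58)).
4 cycles of lengths [100, 20, 4, 1].
125 − 4 = 121 transpositions; sign(π) = (−1)^121 = -1.
Via Zolotarev, sign(π_{58}) = (58|125) = -1.

-1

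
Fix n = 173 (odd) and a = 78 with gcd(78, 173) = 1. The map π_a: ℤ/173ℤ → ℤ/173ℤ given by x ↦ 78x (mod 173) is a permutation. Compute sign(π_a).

Start at x=100: 100 → 15 → 132 → 89 → 22 → 159 → 119 → … (one orbit).
π_78 has 3 disjoint cycles with lengths [86, 86, 1] on {0,…,172}.
sign(π) = (−1)^{n − #cycles} = (−1)^{173−3} = (−1)^170 = +1.
(78|173)_J = +1 (Zolotarev's lemma cross-check).

+1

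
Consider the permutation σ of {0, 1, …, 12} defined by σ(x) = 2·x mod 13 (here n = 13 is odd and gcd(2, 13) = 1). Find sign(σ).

-1

Orbit of 10 under x↦2x: [10, 7, 1, 2, 4, 8, 3]… (length divides ord_13(2)).
Decompose π into cycles: lengths [12, 1] (2 cycles, including the fixed point 0).
sign(π) = (−1)^{n − #cycles} = (−1)^{13−2} = (−1)^11 = -1.
(2|13)_J = -1 (Zolotarev's lemma cross-check).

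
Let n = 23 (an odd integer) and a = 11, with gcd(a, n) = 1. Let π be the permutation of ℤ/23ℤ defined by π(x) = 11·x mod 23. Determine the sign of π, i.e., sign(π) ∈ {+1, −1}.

Trace 17: π^k(17) = [17, 3, 10, 18, 14, 16, 15] for k=0..6.
2 cycles of lengths [22, 1].
n − c = 23 − 2 = 21; sign = (−1)^21 = -1.
Check: (11/23) = -1 by Zolotarev.

-1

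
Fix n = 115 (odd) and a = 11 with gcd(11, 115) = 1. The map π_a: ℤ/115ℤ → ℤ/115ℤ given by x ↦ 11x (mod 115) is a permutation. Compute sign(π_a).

Orbit of 101 under x↦11x: [101, 76, 31, 111, 71, 91, 81]… (length divides ord_115(11)).
Decompose π into cycles: lengths [22, 22, 22, 22, 22, 1, 1, 1, 1, 1] (10 cycles, including the fixed point 0).
10 cycles on 115: each ℓ→(−1)^(ℓ−1), product (−1)^105 = -1.
(11|115)_J = -1 (Zolotarev's lemma cross-check).

-1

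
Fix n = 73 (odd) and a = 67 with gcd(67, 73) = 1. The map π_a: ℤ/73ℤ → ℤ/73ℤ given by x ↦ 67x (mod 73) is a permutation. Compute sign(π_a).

Orbit of 23 under x↦67x: [23, 8, 25, 69, 24, 2, 61]… (length divides ord_73(67)).
3 cycles of lengths [36, 36, 1].
sign(π) = (−1)^{n − #cycles} = (−1)^{73−3} = (−1)^70 = +1.

+1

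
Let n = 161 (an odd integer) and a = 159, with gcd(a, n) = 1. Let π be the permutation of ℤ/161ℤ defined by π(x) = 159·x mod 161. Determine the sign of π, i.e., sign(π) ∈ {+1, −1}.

Start at x=160: 160 → 2 → 157 → 8 → 145 → 32 → 97 → … (one orbit).
The orbit structure of x ↦ 159x mod 161: 5 orbits of sizes [66, 66, 22, 6, 1].
Σ(ℓ_i−1) = 161−5 = 156; sign = (−1)^156 = +1.
Via Zolotarev, sign(π_{159}) = (159|161) = +1.

+1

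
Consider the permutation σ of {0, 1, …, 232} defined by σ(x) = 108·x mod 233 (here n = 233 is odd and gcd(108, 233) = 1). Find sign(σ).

Orbit of 101 under x↦108x: [101, 190, 16, 97, 224, 193, 107]… (length divides ord_233(108)).
The orbit structure of x ↦ 108x mod 233: 2 orbits of sizes [232, 1].
233 − 2 = 231 transpositions; sign(π) = (−1)^231 = -1.
The Jacobi symbol (108|233) = -1 (Zolotarev) agrees.

-1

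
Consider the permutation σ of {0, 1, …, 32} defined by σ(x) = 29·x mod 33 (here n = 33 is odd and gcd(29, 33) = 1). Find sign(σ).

Orbit of 31 under x↦29x: [31, 8, 1, 29, 16, 2, 25]… (length divides ord_33(29)).
5 cycles of lengths [10, 10, 10, 2, 1].
Σ(ℓ_i−1) = 33−5 = 28; sign = (−1)^28 = +1.
(29|33)_J = +1 (Zolotarev's lemma cross-check).

+1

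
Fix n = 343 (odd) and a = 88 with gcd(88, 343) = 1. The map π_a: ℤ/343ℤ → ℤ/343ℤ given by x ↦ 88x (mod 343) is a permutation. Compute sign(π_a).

+1

Trace 57: π^k(57) = [57, 214, 310, 183, 326, 219, 64] for k=0..6.
The orbit structure of x ↦ 88x mod 343: 7 orbits of sizes [147, 147, 21, 21, 3, 3, 1].
7 cycles on 343: each ℓ→(−1)^(ℓ−1), product (−1)^336 = +1.
Zolotarev: (88|343) = +1, matching the cycle-count sign.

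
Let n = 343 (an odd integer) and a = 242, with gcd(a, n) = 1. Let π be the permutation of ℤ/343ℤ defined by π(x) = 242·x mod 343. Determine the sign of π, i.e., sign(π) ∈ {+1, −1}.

Orbit of 163 under x↦242x: [163, 1, 242, 254, 71, 32, 198]… (length divides ord_343(242)).
The orbit structure of x ↦ 242x mod 343: 7 orbits of sizes [147, 147, 21, 21, 3, 3, 1].
Σ(ℓ_i−1) = 343−7 = 336; sign = (−1)^336 = +1.
Check: (242/343) = +1 by Zolotarev.

+1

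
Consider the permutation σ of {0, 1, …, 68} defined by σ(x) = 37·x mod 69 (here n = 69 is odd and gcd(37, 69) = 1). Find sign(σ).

Orbit of 31 under x↦37x: [31, 43, 4, 10, 25, 28, 1]… (length divides ord_69(37)).
Cycle lengths of π_37 on ℤ/69ℤ: [22, 22, 22, 1, 1, 1]; 6 cycles in total.
sign(π) = (−1)^{n − #cycles} = (−1)^{69−6} = (−1)^63 = -1.

-1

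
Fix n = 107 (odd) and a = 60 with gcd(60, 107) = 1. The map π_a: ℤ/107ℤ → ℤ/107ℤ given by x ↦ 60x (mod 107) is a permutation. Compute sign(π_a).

Start at x=81: 81 → 45 → 25 → 2 → 13 → 31 → 41 → … (one orbit).
π_60 has 2 disjoint cycles with lengths [106, 1] on {0,…,106}.
With 2 cycles on 107 points, sign = (−1)^{107−2} = -1.
Via Zolotarev, sign(π_{60}) = (60|107) = -1.

-1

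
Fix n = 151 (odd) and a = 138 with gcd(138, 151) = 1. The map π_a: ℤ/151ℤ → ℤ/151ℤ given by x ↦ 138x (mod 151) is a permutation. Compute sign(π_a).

+1

Trace 58: π^k(58) = [58, 1, 138, 18, 68, 22, 16] for k=0..6.
3 cycles of lengths [75, 75, 1].
Σ(ℓ_i−1) = 151−3 = 148; sign = (−1)^148 = +1.
The Jacobi symbol (138|151) = +1 (Zolotarev) agrees.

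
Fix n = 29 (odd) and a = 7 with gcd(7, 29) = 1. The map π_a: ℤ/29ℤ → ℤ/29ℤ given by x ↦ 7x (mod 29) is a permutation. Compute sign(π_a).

Orbit of 23 under x↦7x: [23, 16, 25, 1, 7, 20, 24]… (length divides ord_29(7)).
The orbit structure of x ↦ 7x mod 29: 5 orbits of sizes [7, 7, 7, 7, 1].
n − c = 29 − 5 = 24; sign = (−1)^24 = +1.
(7|29)_J = +1 (Zolotarev's lemma cross-check).

+1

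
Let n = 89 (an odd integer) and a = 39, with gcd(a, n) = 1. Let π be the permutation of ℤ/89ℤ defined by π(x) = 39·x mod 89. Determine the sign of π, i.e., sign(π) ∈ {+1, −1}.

Orbit of 45 under x↦39x: [45, 64, 4, 67, 32, 2, 78]… (length divides ord_89(39)).
Cycle type of π: 11×8 + 1; total 9 cycles.
Σ(ℓ_i−1) = 89−9 = 80; sign = (−1)^80 = +1.
Zolotarev: (39|89) = +1, matching the cycle-count sign.

+1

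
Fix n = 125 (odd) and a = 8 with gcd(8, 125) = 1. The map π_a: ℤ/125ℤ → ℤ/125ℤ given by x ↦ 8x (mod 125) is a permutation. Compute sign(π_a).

Start at x=92: 92 → 111 → 13 → 104 → 82 → 31 → 123 → … (one orbit).
4 cycles of lengths [100, 20, 4, 1].
n − c = 125 − 4 = 121; sign = (−1)^121 = -1.

-1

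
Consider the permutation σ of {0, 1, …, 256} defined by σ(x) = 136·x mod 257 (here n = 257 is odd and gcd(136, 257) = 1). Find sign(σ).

+1

Orbit of 120 under x↦136x: [120, 129, 68, 253, 227, 32, 240]… (length divides ord_257(136)).
Decompose π into cycles: lengths [32, 32, 32, 32, 32, 32, 32, 32, 1] (9 cycles, including the fixed point 0).
n − c = 257 − 9 = 248; sign = (−1)^248 = +1.
Zolotarev: (136|257) = +1, matching the cycle-count sign.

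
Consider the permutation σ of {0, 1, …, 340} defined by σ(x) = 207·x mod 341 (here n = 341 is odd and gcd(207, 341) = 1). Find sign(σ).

-1

Start at x=64: 64 → 290 → 14 → 170 → 67 → 229 → 4 → … (one orbit).
π_207 has 14 disjoint cycles with lengths [30, 30, 30, 30, 30, 30, 30, 30, 30, 30, 30, 5, 5, 1] on {0,…,340}.
With 14 cycles on 341 points, sign = (−1)^{341−14} = -1.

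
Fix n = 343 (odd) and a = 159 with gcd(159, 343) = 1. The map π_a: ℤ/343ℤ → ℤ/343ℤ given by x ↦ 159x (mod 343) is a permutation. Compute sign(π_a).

-1

Start at x=241: 241 → 246 → 12 → 193 → 160 → 58 → 304 → … (one orbit).
π_159 has 4 disjoint cycles with lengths [294, 42, 6, 1] on {0,…,342}.
n − c = 343 − 4 = 339; sign = (−1)^339 = -1.
Zolotarev: (159|343) = -1, matching the cycle-count sign.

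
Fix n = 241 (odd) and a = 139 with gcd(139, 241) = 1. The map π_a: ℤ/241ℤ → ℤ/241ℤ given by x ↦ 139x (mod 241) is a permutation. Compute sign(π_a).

-1

Orbit of 30 under x↦139x: [30, 73, 25, 101, 61, 44, 91]… (length divides ord_241(139)).
Cycle type of π: 80×3 + 1; total 4 cycles.
4 cycles on 241: each ℓ→(−1)^(ℓ−1), product (−1)^237 = -1.
(139|241)_J = -1 (Zolotarev's lemma cross-check).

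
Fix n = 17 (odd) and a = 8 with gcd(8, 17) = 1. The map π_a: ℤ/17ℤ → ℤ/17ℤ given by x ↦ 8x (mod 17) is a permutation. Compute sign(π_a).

+1

Start at x=15: 15 → 1 → 8 → 13 → 2 → 16 → 9 → … (one orbit).
Decompose π into cycles: lengths [8, 8, 1] (3 cycles, including the fixed point 0).
Σ(ℓ_i−1) = 17−3 = 14; sign = (−1)^14 = +1.
Check: (8/17) = +1 by Zolotarev.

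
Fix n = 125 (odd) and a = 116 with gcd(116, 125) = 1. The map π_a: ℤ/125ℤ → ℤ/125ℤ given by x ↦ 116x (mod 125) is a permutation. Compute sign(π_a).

+1

Start at x=106: 106 → 46 → 86 → 101 → 91 → 56 → 121 → … (one orbit).
The orbit structure of x ↦ 116x mod 125: 13 orbits of sizes [25, 25, 25, 25, 5, 5, 5, 5, 1, 1, 1, 1, 1].
n − c = 125 − 13 = 112; sign = (−1)^112 = +1.
The Jacobi symbol (116|125) = +1 (Zolotarev) agrees.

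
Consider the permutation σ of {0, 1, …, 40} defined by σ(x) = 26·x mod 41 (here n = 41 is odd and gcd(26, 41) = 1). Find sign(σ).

-1

Start at x=37: 37 → 19 → 2 → 11 → 40 → 15 → 21 → … (one orbit).
The orbit structure of x ↦ 26x mod 41: 2 orbits of sizes [40, 1].
sign(π) = (−1)^{n − #cycles} = (−1)^{41−2} = (−1)^39 = -1.
Check: (26/41) = -1 by Zolotarev.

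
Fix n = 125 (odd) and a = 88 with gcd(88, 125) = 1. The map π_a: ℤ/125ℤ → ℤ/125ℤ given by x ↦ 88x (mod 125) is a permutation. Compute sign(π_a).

-1

Start at x=42: 42 → 71 → 123 → 74 → 12 → 56 → 53 → … (one orbit).
4 cycles of lengths [100, 20, 4, 1].
sign(π) = (−1)^{n − #cycles} = (−1)^{125−4} = (−1)^121 = -1.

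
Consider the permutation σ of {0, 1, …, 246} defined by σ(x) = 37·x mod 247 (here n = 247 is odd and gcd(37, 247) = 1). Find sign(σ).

+1

Trace 132: π^k(132) = [132, 191, 151, 153, 227, 1, 37] for k=0..6.
Cycle type of π: 12×19 + 2×9 + 1; total 29 cycles.
sign(π) = (−1)^{n − #cycles} = (−1)^{247−29} = (−1)^218 = +1.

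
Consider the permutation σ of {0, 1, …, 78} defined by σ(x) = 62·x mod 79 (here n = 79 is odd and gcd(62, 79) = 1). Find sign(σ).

+1

Orbit of 62 under x↦62x: [62, 52, 64, 18, 10, 67, 46]… (length divides ord_79(62)).
π_62 has 7 disjoint cycles with lengths [13, 13, 13, 13, 13, 13, 1] on {0,…,78}.
sign(π) = (−1)^{n − #cycles} = (−1)^{79−7} = (−1)^72 = +1.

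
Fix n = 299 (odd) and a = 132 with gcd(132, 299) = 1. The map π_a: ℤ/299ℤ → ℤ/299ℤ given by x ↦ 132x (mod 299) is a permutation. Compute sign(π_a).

+1

Trace 171: π^k(171) = [171, 147, 268, 94, 149, 233, 258] for k=0..6.
Cycle type of π: 132×2 + 22 + 12 + 1; total 5 cycles.
sign(π) = (−1)^{n − #cycles} = (−1)^{299−5} = (−1)^294 = +1.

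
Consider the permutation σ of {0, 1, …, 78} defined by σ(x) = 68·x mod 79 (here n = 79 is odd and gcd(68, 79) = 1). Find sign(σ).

-1

Orbit of 65 under x↦68x: [65, 75, 44, 69, 31, 54, 38]… (length divides ord_79(68)).
The orbit structure of x ↦ 68x mod 79: 2 orbits of sizes [78, 1].
n − c = 79 − 2 = 77; sign = (−1)^77 = -1.
Via Zolotarev, sign(π_{68}) = (68|79) = -1.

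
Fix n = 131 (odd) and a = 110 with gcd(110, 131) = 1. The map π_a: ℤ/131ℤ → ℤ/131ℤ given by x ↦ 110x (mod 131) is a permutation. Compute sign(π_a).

Orbit of 29 under x↦110x: [29, 46, 82, 112, 6, 5, 26]… (length divides ord_131(110)).
Cycle type of π: 130 + 1; total 2 cycles.
n − c = 131 − 2 = 129; sign = (−1)^129 = -1.
Check: (110/131) = -1 by Zolotarev.

-1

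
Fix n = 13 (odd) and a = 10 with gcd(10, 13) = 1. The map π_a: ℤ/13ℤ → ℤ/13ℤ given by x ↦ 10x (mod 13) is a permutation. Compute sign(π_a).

Start at x=9: 9 → 12 → 3 → 4 → 1 → 10 → 9 (one orbit).
Cycle type of π: 6×2 + 1; total 3 cycles.
3 cycles on 13: each ℓ→(−1)^(ℓ−1), product (−1)^10 = +1.
Zolotarev: (10|13) = +1, matching the cycle-count sign.

+1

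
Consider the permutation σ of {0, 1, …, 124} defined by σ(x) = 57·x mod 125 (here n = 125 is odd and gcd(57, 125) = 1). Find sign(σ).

-1

Orbit of 124 under x↦57x: [124, 68, 1, 57]… (length divides ord_125(57)).
Decompose π into cycles: lengths [4, 4, 4, 4, 4, 4, 4, 4, 4, 4, 4, 4, 4, 4, 4, 4, 4, 4, 4, 4, 4, 4, 4, 4, 4, 4, 4, 4, 4, 4, 4, 1] (32 cycles, including the fixed point 0).
125 − 32 = 93 transpositions; sign(π) = (−1)^93 = -1.
(57|125)_J = -1 (Zolotarev's lemma cross-check).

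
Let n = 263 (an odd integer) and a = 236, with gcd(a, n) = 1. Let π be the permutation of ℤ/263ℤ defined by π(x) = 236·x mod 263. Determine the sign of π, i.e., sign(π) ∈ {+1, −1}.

Start at x=41: 41 → 208 → 170 → 144 → 57 → 39 → 262 → … (one orbit).
π_236 has 2 disjoint cycles with lengths [262, 1] on {0,…,262}.
2 cycles on 263: each ℓ→(−1)^(ℓ−1), product (−1)^261 = -1.
Zolotarev: (236|263) = -1, matching the cycle-count sign.

-1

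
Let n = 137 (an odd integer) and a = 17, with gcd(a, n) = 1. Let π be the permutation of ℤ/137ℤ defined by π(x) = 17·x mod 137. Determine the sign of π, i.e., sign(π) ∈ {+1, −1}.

+1

Orbit of 123 under x↦17x: [123, 36, 64, 129, 1, 17, 15]… (length divides ord_137(17)).
Decompose π into cycles: lengths [68, 68, 1] (3 cycles, including the fixed point 0).
sign(π) = (−1)^{n − #cycles} = (−1)^{137−3} = (−1)^134 = +1.
Check: (17/137) = +1 by Zolotarev.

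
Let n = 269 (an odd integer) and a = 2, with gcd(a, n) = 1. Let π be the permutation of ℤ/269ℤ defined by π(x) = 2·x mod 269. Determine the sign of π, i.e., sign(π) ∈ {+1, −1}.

-1

Start at x=214: 214 → 159 → 49 → 98 → 196 → 123 → 246 → … (one orbit).
The orbit structure of x ↦ 2x mod 269: 2 orbits of sizes [268, 1].
n − c = 269 − 2 = 267; sign = (−1)^267 = -1.
Via Zolotarev, sign(π_{2}) = (2|269) = -1.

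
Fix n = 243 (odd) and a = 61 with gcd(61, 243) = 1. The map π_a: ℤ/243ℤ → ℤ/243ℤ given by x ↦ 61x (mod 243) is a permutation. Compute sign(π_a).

Orbit of 118 under x↦61x: [118, 151, 220, 55, 196, 49, 73]… (length divides ord_243(61)).
π_61 has 11 disjoint cycles with lengths [81, 81, 27, 27, 9, 9, 3, 3, 1, 1, 1] on {0,…,242}.
Σ(ℓ_i−1) = 243−11 = 232; sign = (−1)^232 = +1.

+1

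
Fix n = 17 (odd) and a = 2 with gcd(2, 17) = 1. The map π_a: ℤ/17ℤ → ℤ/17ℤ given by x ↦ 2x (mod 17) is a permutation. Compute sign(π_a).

Orbit of 8 under x↦2x: [8, 16, 15, 13, 9, 1, 2]… (length divides ord_17(2)).
Cycle type of π: 8×2 + 1; total 3 cycles.
n − c = 17 − 3 = 14; sign = (−1)^14 = +1.

+1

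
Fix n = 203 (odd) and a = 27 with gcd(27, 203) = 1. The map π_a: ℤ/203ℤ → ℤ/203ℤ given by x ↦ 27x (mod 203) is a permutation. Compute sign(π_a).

Trace 188: π^k(188) = [188, 1, 27, 120, 195, 190, 55] for k=0..6.
π_27 has 11 disjoint cycles with lengths [28, 28, 28, 28, 28, 28, 28, 2, 2, 2, 1] on {0,…,202}.
Σ(ℓ_i−1) = 203−11 = 192; sign = (−1)^192 = +1.
Via Zolotarev, sign(π_{27}) = (27|203) = +1.

+1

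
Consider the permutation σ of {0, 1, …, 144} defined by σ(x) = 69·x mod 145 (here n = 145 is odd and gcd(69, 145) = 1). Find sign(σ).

-1

Trace 86: π^k(86) = [86, 134, 111, 119, 91, 44, 136] for k=0..6.
Cycle lengths of π_69 on ℤ/145ℤ: [28, 28, 28, 28, 28, 2, 2, 1]; 8 cycles in total.
n − c = 145 − 8 = 137; sign = (−1)^137 = -1.
(69|145)_J = -1 (Zolotarev's lemma cross-check).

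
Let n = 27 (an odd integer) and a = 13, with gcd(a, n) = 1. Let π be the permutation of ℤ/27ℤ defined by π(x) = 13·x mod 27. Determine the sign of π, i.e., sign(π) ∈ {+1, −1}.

+1

Orbit of 10 under x↦13x: [10, 22, 16, 19, 4, 25, 1]… (length divides ord_27(13)).
The orbit structure of x ↦ 13x mod 27: 7 orbits of sizes [9, 9, 3, 3, 1, 1, 1].
With 7 cycles on 27 points, sign = (−1)^{27−7} = +1.
Zolotarev: (13|27) = +1, matching the cycle-count sign.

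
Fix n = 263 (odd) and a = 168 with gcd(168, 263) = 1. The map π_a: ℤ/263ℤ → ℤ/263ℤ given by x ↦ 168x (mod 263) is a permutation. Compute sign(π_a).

-1

Trace 246: π^k(246) = [246, 37, 167, 178, 185, 46, 101] for k=0..6.
π_168 has 2 disjoint cycles with lengths [262, 1] on {0,…,262}.
2 cycles on 263: each ℓ→(−1)^(ℓ−1), product (−1)^261 = -1.
Zolotarev: (168|263) = -1, matching the cycle-count sign.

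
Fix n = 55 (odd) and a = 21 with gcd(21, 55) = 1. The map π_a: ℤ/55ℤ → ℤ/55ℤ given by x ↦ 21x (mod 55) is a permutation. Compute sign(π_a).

Orbit of 1 under x↦21x: [1, 21]… (length divides ord_55(21)).
Decompose π into cycles: lengths [2, 2, 2, 2, 2, 2, 2, 2, 2, 2, 2, 2, 2, 2, 2, 2, 2, 2, 2, 2, 2, 2, 2, 2, 2, 1, 1, 1, 1, 1] (30 cycles, including the fixed point 0).
With 30 cycles on 55 points, sign = (−1)^{55−30} = -1.
Via Zolotarev, sign(π_{21}) = (21|55) = -1.

-1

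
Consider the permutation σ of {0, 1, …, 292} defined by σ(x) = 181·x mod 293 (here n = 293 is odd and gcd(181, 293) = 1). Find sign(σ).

Orbit of 218 under x↦181x: [218, 196, 23, 61, 200, 161, 134]… (length divides ord_293(181)).
Cycle lengths of π_181 on ℤ/293ℤ: [292, 1]; 2 cycles in total.
2 cycles on 293: each ℓ→(−1)^(ℓ−1), product (−1)^291 = -1.
(181|293)_J = -1 (Zolotarev's lemma cross-check).

-1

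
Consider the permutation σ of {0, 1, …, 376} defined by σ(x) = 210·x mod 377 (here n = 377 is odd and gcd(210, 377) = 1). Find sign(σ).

-1

Trace 210: π^k(210) = [210, 368, 372, 81, 45, 25, 349] for k=0..6.
The orbit structure of x ↦ 210x mod 377: 10 orbits of sizes [84, 84, 84, 84, 12, 7, 7, 7, 7, 1].
10 cycles on 377: each ℓ→(−1)^(ℓ−1), product (−1)^367 = -1.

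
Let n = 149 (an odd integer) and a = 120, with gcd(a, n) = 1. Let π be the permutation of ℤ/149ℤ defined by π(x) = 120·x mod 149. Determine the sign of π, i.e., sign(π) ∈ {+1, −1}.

Orbit of 67 under x↦120x: [67, 143, 25, 20, 16, 132, 46]… (length divides ord_149(120)).
Cycle lengths of π_120 on ℤ/149ℤ: [74, 74, 1]; 3 cycles in total.
n − c = 149 − 3 = 146; sign = (−1)^146 = +1.
The Jacobi symbol (120|149) = +1 (Zolotarev) agrees.

+1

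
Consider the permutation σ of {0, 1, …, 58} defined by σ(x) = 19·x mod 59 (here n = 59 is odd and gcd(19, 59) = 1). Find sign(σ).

+1

Orbit of 46 under x↦19x: [46, 48, 27, 41, 12, 51, 25]… (length divides ord_59(19)).
Decompose π into cycles: lengths [29, 29, 1] (3 cycles, including the fixed point 0).
With 3 cycles on 59 points, sign = (−1)^{59−3} = +1.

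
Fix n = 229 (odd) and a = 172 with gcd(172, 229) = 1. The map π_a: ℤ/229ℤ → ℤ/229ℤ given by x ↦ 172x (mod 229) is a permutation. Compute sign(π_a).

Trace 185: π^k(185) = [185, 218, 169, 214, 168, 42, 125] for k=0..6.
Cycle type of π: 38×6 + 1; total 7 cycles.
Σ(ℓ_i−1) = 229−7 = 222; sign = (−1)^222 = +1.
(172|229)_J = +1 (Zolotarev's lemma cross-check).

+1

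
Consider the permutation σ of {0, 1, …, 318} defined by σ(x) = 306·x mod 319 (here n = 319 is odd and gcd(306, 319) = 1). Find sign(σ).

Start at x=210: 210 → 141 → 81 → 223 → 291 → 45 → 53 → … (one orbit).
Cycle type of π: 35×8 + 7×4 + 5×2 + 1; total 15 cycles.
Σ(ℓ_i−1) = 319−15 = 304; sign = (−1)^304 = +1.

+1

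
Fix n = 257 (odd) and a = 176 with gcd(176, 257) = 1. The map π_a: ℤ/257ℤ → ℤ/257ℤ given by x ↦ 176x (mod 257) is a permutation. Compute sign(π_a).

+1

Trace 128: π^k(128) = [128, 169, 189, 111, 4, 190, 30] for k=0..6.
5 cycles of lengths [64, 64, 64, 64, 1].
sign(π) = (−1)^{n − #cycles} = (−1)^{257−5} = (−1)^252 = +1.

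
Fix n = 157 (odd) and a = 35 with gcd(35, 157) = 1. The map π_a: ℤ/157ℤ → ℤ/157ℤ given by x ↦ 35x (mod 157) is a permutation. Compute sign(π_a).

+1

Orbit of 71 under x↦35x: [71, 130, 154, 52, 93, 115, 100]… (length divides ord_157(35)).
Cycle lengths of π_35 on ℤ/157ℤ: [39, 39, 39, 39, 1]; 5 cycles in total.
With 5 cycles on 157 points, sign = (−1)^{157−5} = +1.
(35|157)_J = +1 (Zolotarev's lemma cross-check).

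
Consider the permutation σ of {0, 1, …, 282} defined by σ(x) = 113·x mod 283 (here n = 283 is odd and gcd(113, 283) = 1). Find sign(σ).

Trace 25: π^k(25) = [25, 278, 1, 113, 34, 163, 24] for k=0..6.
The orbit structure of x ↦ 113x mod 283: 3 orbits of sizes [141, 141, 1].
Σ(ℓ_i−1) = 283−3 = 280; sign = (−1)^280 = +1.
The Jacobi symbol (113|283) = +1 (Zolotarev) agrees.

+1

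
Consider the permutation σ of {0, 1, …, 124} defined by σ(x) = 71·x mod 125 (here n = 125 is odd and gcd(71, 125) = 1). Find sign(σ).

+1

Start at x=51: 51 → 121 → 91 → 86 → 106 → 26 → 96 → … (one orbit).
Decompose π into cycles: lengths [25, 25, 25, 25, 5, 5, 5, 5, 1, 1, 1, 1, 1] (13 cycles, including the fixed point 0).
sign(π) = (−1)^{n − #cycles} = (−1)^{125−13} = (−1)^112 = +1.
The Jacobi symbol (71|125) = +1 (Zolotarev) agrees.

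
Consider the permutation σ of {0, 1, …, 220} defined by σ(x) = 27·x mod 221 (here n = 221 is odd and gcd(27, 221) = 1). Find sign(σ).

-1

Start at x=27: 27 → 66 → 14 → 157 → 40 → 196 → 209 → … (one orbit).
Cycle lengths of π_27 on ℤ/221ℤ: [16, 16, 16, 16, 16, 16, 16, 16, 16, 16, 16, 16, 16, 1, 1, 1, 1, 1, 1, 1, 1, 1, 1, 1, 1, 1]; 26 cycles in total.
With 26 cycles on 221 points, sign = (−1)^{221−26} = -1.
Via Zolotarev, sign(π_{27}) = (27|221) = -1.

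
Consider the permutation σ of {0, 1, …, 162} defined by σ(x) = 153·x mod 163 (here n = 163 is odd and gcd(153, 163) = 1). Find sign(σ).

-1

Orbit of 141 under x↦153x: [141, 57, 82, 158, 50, 152, 110]… (length divides ord_163(153)).
π_153 has 2 disjoint cycles with lengths [162, 1] on {0,…,162}.
2 cycles on 163: each ℓ→(−1)^(ℓ−1), product (−1)^161 = -1.
(153|163)_J = -1 (Zolotarev's lemma cross-check).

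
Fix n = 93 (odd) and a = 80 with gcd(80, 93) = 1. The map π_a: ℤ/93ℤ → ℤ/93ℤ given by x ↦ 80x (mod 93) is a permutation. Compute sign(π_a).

Orbit of 1 under x↦80x: [1, 80, 76, 35, 10, 56, 16]… (length divides ord_93(80)).
Cycle lengths of π_80 on ℤ/93ℤ: [30, 30, 15, 15, 2, 1]; 6 cycles in total.
With 6 cycles on 93 points, sign = (−1)^{93−6} = -1.

-1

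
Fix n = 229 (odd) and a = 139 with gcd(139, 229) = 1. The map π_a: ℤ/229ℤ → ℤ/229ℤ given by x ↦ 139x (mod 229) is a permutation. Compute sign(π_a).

Start at x=41: 41 → 203 → 50 → 80 → 128 → 159 → 117 → … (one orbit).
2 cycles of lengths [228, 1].
n − c = 229 − 2 = 227; sign = (−1)^227 = -1.
The Jacobi symbol (139|229) = -1 (Zolotarev) agrees.

-1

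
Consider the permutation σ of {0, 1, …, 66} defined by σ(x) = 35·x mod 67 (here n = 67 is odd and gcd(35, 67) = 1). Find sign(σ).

+1

Orbit of 49 under x↦35x: [49, 40, 60, 23, 1, 35, 19]… (length divides ord_67(35)).
Decompose π into cycles: lengths [33, 33, 1] (3 cycles, including the fixed point 0).
Σ(ℓ_i−1) = 67−3 = 64; sign = (−1)^64 = +1.
Via Zolotarev, sign(π_{35}) = (35|67) = +1.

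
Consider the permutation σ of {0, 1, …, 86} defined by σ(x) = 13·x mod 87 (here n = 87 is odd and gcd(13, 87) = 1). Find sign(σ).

+1

Trace 52: π^k(52) = [52, 67, 1, 13, 82, 22, 25] for k=0..6.
Cycle type of π: 14×6 + 1×3; total 9 cycles.
87 − 9 = 78 transpositions; sign(π) = (−1)^78 = +1.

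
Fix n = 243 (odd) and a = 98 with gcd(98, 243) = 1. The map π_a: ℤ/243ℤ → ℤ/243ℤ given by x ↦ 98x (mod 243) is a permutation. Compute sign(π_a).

Trace 100: π^k(100) = [100, 80, 64, 197, 109, 233, 235] for k=0..6.
The orbit structure of x ↦ 98x mod 243: 14 orbits of sizes [54, 54, 54, 18, 18, 18, 6, 6, 6, 2, 2, 2, 2, 1].
With 14 cycles on 243 points, sign = (−1)^{243−14} = -1.

-1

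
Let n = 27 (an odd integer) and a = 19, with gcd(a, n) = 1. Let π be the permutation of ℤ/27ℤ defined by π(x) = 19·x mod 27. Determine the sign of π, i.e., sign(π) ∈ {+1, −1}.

Trace 1: π^k(1) = [1, 19, 10] for k=0..2.
15 cycles of lengths [3, 3, 3, 3, 3, 3, 1, 1, 1, 1, 1, 1, 1, 1, 1].
With 15 cycles on 27 points, sign = (−1)^{27−15} = +1.
Zolotarev: (19|27) = +1, matching the cycle-count sign.

+1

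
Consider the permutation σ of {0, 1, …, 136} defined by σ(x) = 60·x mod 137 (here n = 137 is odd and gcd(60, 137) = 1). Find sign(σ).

+1

Start at x=56: 56 → 72 → 73 → 133 → 34 → 122 → 59 → … (one orbit).
9 cycles of lengths [17, 17, 17, 17, 17, 17, 17, 17, 1].
With 9 cycles on 137 points, sign = (−1)^{137−9} = +1.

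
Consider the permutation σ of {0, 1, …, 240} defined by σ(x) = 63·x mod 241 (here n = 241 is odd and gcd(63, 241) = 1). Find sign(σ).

-1

Orbit of 197 under x↦63x: [197, 120, 89, 64, 176, 2, 126]… (length divides ord_241(63)).
Decompose π into cycles: lengths [48, 48, 48, 48, 48, 1] (6 cycles, including the fixed point 0).
241 − 6 = 235 transpositions; sign(π) = (−1)^235 = -1.
(63|241)_J = -1 (Zolotarev's lemma cross-check).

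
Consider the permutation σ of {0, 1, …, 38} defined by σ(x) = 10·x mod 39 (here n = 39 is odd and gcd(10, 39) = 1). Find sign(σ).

+1

Orbit of 22 under x↦10x: [22, 25, 16, 4, 1, 10]… (length divides ord_39(10)).
The orbit structure of x ↦ 10x mod 39: 9 orbits of sizes [6, 6, 6, 6, 6, 6, 1, 1, 1].
39 − 9 = 30 transpositions; sign(π) = (−1)^30 = +1.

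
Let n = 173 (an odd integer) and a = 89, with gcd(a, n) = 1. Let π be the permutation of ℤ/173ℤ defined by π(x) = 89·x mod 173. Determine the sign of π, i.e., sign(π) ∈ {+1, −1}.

+1

Start at x=29: 29 → 159 → 138 → 172 → 84 → 37 → 6 → … (one orbit).
Cycle type of π: 86×2 + 1; total 3 cycles.
Σ(ℓ_i−1) = 173−3 = 170; sign = (−1)^170 = +1.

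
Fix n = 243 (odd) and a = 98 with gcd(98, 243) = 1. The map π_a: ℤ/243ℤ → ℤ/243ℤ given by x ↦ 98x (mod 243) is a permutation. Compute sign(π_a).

-1

Trace 26: π^k(26) = [26, 118, 143, 163, 179, 46, 134] for k=0..6.
The orbit structure of x ↦ 98x mod 243: 14 orbits of sizes [54, 54, 54, 18, 18, 18, 6, 6, 6, 2, 2, 2, 2, 1].
243 − 14 = 229 transpositions; sign(π) = (−1)^229 = -1.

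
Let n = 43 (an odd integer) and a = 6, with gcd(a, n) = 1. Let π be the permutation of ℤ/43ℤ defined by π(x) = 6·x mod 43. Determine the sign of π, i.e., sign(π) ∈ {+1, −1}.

+1

Start at x=36: 36 → 1 → 6 → 36 (one orbit).
15 cycles of lengths [3, 3, 3, 3, 3, 3, 3, 3, 3, 3, 3, 3, 3, 3, 1].
n − c = 43 − 15 = 28; sign = (−1)^28 = +1.
The Jacobi symbol (6|43) = +1 (Zolotarev) agrees.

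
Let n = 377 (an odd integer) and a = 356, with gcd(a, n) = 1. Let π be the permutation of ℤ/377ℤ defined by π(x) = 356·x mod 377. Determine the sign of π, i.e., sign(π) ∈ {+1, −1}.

Orbit of 38 under x↦356x: [38, 333, 170, 200, 324, 359, 1]… (length divides ord_377(356)).
Cycle lengths of π_356 on ℤ/377ℤ: [28, 28, 28, 28, 28, 28, 28, 28, 28, 28, 28, 28, 28, 4, 4, 4, 1]; 17 cycles in total.
17 cycles on 377: each ℓ→(−1)^(ℓ−1), product (−1)^360 = +1.

+1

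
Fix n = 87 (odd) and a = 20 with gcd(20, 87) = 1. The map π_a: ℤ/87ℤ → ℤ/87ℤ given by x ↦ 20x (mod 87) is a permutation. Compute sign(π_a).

-1

Start at x=23: 23 → 25 → 65 → 82 → 74 → 1 → 20 → … (one orbit).
10 cycles of lengths [14, 14, 14, 14, 7, 7, 7, 7, 2, 1].
Σ(ℓ_i−1) = 87−10 = 77; sign = (−1)^77 = -1.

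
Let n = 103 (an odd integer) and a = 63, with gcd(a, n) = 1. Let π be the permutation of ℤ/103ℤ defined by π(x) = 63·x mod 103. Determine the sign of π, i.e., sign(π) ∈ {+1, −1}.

+1

Orbit of 14 under x↦63x: [14, 58, 49, 100, 17, 41, 8]… (length divides ord_103(63)).
Cycle lengths of π_63 on ℤ/103ℤ: [51, 51, 1]; 3 cycles in total.
With 3 cycles on 103 points, sign = (−1)^{103−3} = +1.
(63|103)_J = +1 (Zolotarev's lemma cross-check).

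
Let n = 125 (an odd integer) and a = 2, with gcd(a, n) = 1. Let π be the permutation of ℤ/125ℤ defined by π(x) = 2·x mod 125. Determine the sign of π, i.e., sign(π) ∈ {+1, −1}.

-1

Start at x=36: 36 → 72 → 19 → 38 → 76 → 27 → 54 → … (one orbit).
Decompose π into cycles: lengths [100, 20, 4, 1] (4 cycles, including the fixed point 0).
n − c = 125 − 4 = 121; sign = (−1)^121 = -1.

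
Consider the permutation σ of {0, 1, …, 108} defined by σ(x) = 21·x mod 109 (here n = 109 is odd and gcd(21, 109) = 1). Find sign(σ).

Orbit of 38 under x↦21x: [38, 35, 81, 66, 78, 3, 63]… (length divides ord_109(21)).
Cycle type of π: 27×4 + 1; total 5 cycles.
Σ(ℓ_i−1) = 109−5 = 104; sign = (−1)^104 = +1.
Via Zolotarev, sign(π_{21}) = (21|109) = +1.

+1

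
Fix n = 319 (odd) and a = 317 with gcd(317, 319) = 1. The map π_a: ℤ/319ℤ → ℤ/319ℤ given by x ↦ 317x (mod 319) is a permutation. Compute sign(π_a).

-1

Orbit of 284 under x↦317x: [284, 70, 179, 280, 78, 163, 312]… (length divides ord_319(317)).
The orbit structure of x ↦ 317x mod 319: 6 orbits of sizes [140, 140, 28, 5, 5, 1].
With 6 cycles on 319 points, sign = (−1)^{319−6} = -1.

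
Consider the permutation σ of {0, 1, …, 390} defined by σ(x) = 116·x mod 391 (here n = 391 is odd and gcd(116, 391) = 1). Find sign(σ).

-1

Orbit of 346 under x↦116x: [346, 254, 139, 93, 231, 208, 277]… (length divides ord_391(116)).
46 cycles of lengths [16, 16, 16, 16, 16, 16, 16, 16, 16, 16, 16, 16, 16, 16, 16, 16, 16, 16, 16, 16, 16, 16, 16, 1, 1, 1, 1, 1, 1, 1, 1, 1, 1, 1, 1, 1, 1, 1, 1, 1, 1, 1, 1, 1, 1, 1].
46 cycles on 391: each ℓ→(−1)^(ℓ−1), product (−1)^345 = -1.
Zolotarev: (116|391) = -1, matching the cycle-count sign.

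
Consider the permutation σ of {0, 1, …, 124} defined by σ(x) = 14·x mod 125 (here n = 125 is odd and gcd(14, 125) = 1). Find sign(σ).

Start at x=61: 61 → 104 → 81 → 9 → 1 → 14 → 71 → … (one orbit).
Cycle type of π: 50×2 + 10×2 + 2×2 + 1; total 7 cycles.
sign(π) = (−1)^{n − #cycles} = (−1)^{125−7} = (−1)^118 = +1.

+1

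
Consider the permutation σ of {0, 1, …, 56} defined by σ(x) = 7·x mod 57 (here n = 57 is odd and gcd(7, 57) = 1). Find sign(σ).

+1

Start at x=1: 1 → 7 → 49 → 1 (one orbit).
21 cycles of lengths [3, 3, 3, 3, 3, 3, 3, 3, 3, 3, 3, 3, 3, 3, 3, 3, 3, 3, 1, 1, 1].
57 − 21 = 36 transpositions; sign(π) = (−1)^36 = +1.
Check: (7/57) = +1 by Zolotarev.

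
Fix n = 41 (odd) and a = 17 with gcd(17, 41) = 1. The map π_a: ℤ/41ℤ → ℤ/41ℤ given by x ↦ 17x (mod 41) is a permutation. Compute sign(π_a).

-1

Orbit of 10 under x↦17x: [10, 6, 20, 12, 40, 24, 39]… (length divides ord_41(17)).
2 cycles of lengths [40, 1].
With 2 cycles on 41 points, sign = (−1)^{41−2} = -1.
The Jacobi symbol (17|41) = -1 (Zolotarev) agrees.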